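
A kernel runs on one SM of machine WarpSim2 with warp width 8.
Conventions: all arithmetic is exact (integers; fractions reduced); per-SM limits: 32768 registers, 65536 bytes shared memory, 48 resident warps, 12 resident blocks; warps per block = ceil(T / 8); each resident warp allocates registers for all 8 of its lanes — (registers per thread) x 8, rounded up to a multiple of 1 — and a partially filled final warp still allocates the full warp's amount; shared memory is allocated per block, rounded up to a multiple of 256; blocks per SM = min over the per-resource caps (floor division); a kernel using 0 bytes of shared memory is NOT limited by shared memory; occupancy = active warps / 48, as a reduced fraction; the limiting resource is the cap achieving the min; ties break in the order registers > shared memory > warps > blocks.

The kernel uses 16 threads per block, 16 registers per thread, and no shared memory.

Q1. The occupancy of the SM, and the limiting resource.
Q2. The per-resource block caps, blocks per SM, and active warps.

Answer: occupancy 1/2, limited by blocks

registers: 128 blocks
shared memory: no limit (kernel uses none)
warps: 24 blocks
blocks: 12 blocks

Answer: 12 blocks, 24 active warps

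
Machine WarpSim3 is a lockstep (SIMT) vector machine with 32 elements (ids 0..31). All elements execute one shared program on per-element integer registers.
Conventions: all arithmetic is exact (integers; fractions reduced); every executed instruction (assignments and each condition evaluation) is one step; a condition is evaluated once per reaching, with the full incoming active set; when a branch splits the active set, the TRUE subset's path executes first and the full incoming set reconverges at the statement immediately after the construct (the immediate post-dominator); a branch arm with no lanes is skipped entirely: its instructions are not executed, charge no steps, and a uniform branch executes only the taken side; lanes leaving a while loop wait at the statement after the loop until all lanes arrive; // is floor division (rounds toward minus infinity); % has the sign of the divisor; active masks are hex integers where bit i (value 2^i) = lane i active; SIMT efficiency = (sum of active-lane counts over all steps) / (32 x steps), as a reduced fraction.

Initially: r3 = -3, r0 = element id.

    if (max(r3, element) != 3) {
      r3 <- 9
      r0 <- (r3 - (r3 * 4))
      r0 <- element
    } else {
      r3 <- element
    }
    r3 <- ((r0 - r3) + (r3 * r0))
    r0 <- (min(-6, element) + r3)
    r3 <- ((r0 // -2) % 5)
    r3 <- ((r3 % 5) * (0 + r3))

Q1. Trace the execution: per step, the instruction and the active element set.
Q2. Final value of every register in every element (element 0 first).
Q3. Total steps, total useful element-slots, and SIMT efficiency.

step 0: eval (max(r3, element) != 3) 0xffffffff
step 1: r3 <- 9                      0xfffffff7
step 2: r0 <- (r3 - (r3 * 4))        0xfffffff7
step 3: r0 <- element                0xfffffff7
step 4: r3 <- element                0x00000008
step 5: r3 <- ((r0 - r3) + (r3 * r0)) 0xffffffff
step 6: r0 <- (min(-6, element) + r3) 0xffffffff
step 7: r3 <- ((r0 // -2) % 5)       0xffffffff
step 8: r3 <- ((r3 % 5) * (0 + r3))  0xffffffff

Answer: 9 steps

r3: 4,4,4,9,4,4,4,4,4,4,4,4,4,4,4,4,4,4,4,4,4,4,4,4,4,4,4,4,4,4,4,4
r0: -15,-5,5,3,25,35,45,55,65,75,85,95,105,115,125,135,145,155,165,175,185,195,205,215,225,235,245,255,265,275,285,295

steps = 9; useful = 254; efficiency = 254/288 = 127/144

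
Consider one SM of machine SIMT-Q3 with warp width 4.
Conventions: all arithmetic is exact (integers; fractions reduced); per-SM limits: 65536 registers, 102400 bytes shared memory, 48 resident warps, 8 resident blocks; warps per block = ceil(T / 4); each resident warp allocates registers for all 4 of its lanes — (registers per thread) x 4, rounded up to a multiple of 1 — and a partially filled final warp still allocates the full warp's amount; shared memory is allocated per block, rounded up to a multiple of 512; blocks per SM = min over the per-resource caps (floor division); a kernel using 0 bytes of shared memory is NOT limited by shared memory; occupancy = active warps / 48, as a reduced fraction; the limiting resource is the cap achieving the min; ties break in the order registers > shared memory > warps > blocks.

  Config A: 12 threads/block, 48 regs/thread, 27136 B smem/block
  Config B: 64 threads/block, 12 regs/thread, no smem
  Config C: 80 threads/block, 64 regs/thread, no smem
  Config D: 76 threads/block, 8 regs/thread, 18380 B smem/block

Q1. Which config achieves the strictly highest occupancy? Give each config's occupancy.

occupancies: A 3/16, B 1, C 5/6, D 19/24

Answer: B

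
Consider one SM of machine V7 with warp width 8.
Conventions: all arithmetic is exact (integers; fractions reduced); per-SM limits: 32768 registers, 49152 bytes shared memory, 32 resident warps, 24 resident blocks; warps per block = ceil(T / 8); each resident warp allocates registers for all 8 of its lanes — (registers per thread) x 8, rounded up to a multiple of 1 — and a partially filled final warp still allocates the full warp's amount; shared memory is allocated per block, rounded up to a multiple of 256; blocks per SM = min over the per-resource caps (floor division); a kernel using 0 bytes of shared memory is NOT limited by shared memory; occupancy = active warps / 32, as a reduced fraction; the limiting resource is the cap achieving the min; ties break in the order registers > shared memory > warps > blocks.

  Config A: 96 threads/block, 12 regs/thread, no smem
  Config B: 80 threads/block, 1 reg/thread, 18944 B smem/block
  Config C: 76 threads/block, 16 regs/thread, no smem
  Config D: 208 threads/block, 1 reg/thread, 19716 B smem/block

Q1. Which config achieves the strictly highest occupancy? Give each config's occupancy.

occupancies: A 3/4, B 5/8, C 15/16, D 13/16

Answer: C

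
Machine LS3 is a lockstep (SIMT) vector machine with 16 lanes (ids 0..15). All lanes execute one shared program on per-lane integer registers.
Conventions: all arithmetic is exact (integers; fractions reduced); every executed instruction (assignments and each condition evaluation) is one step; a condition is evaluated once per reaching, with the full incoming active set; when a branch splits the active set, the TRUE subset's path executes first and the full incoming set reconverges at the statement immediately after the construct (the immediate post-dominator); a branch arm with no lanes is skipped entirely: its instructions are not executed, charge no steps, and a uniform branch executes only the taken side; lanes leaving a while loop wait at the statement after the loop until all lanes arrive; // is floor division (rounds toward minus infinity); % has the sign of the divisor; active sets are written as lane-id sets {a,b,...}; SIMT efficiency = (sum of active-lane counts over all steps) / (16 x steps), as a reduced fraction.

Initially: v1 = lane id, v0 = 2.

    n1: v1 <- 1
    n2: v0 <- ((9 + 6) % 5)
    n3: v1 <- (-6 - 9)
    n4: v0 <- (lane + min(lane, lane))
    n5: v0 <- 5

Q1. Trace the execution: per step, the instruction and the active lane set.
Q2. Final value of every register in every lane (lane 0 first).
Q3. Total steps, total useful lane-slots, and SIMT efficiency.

step 0: v1 <- 1                      {0,1,2,3,4,5,6,7,8,9,10,11,12,13,14,15}
step 1: v0 <- ((9 + 6) % 5)          {0,1,2,3,4,5,6,7,8,9,10,11,12,13,14,15}
step 2: v1 <- (-6 - 9)               {0,1,2,3,4,5,6,7,8,9,10,11,12,13,14,15}
step 3: v0 <- (lane + min(lane, lane)) {0,1,2,3,4,5,6,7,8,9,10,11,12,13,14,15}
step 4: v0 <- 5                      {0,1,2,3,4,5,6,7,8,9,10,11,12,13,14,15}

Answer: 5 steps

v1: -15,-15,-15,-15,-15,-15,-15,-15,-15,-15,-15,-15,-15,-15,-15,-15
v0: 5,5,5,5,5,5,5,5,5,5,5,5,5,5,5,5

steps = 5; useful = 80; efficiency = 80/80 = 1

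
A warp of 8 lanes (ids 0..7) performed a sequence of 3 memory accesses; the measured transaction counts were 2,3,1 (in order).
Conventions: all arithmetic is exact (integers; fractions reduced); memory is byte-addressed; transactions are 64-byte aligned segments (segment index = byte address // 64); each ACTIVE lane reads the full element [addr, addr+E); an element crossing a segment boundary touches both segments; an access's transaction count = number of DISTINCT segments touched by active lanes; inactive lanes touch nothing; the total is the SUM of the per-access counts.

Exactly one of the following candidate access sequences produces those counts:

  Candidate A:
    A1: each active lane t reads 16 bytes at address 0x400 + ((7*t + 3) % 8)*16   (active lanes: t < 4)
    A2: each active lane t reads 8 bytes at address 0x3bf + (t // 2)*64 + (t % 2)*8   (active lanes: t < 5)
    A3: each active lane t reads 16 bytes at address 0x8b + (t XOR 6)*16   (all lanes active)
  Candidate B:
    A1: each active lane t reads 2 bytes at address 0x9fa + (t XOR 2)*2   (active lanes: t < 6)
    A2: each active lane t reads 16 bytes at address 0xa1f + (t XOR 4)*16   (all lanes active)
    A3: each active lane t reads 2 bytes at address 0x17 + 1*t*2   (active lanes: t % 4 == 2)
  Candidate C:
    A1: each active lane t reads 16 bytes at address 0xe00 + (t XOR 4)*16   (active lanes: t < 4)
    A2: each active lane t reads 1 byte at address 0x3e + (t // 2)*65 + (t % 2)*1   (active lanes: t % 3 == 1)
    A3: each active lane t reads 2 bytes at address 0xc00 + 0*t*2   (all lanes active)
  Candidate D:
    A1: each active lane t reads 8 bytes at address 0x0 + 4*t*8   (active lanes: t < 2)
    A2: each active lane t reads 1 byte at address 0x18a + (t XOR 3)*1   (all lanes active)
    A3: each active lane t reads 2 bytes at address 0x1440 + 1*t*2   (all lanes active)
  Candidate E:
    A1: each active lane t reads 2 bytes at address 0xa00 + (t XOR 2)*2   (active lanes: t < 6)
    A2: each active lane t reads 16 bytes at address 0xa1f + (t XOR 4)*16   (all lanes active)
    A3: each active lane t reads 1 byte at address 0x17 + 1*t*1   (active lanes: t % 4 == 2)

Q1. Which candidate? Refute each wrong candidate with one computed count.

A: A1 gives 1 transaction, not 2
C: A1 gives 1 transaction, not 2
D: A1 gives 1 transaction, not 2
E: A1 gives 1 transaction, not 2
B: all counts match (2,3,1)

Answer: B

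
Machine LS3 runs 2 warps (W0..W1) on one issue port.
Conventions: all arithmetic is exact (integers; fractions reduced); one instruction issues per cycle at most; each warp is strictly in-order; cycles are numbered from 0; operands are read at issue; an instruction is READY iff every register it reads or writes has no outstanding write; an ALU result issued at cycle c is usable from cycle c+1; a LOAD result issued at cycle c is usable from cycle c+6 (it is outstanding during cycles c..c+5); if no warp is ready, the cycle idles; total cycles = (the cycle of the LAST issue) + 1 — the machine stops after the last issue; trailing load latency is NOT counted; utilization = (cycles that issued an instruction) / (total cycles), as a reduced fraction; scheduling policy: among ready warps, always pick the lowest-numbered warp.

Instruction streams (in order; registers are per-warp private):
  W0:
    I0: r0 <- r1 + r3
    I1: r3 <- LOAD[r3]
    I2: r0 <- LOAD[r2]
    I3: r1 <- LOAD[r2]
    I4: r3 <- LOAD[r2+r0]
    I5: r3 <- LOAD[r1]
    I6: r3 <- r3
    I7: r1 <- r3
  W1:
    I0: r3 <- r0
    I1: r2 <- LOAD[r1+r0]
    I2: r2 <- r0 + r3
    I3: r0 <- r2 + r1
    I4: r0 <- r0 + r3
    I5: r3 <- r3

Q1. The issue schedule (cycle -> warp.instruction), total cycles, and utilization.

cycle 0: W0.I0
cycle 1: W0.I1
cycle 2: W0.I2
cycle 3: W0.I3
cycle 4: W1.I0
cycle 5: W1.I1
cycle 6: idle
cycle 7: idle
cycle 8: W0.I4
cycle 9: idle
cycle 10: idle
cycle 11: W1.I2
cycle 12: W1.I3
cycle 13: W1.I4
cycle 14: W0.I5
cycle 15: W1.I5
cycle 16: idle
cycle 17: idle
cycle 18: idle
cycle 19: idle
cycle 20: W0.I6
cycle 21: W0.I7

Answer: 22 cycles, utilization 7/11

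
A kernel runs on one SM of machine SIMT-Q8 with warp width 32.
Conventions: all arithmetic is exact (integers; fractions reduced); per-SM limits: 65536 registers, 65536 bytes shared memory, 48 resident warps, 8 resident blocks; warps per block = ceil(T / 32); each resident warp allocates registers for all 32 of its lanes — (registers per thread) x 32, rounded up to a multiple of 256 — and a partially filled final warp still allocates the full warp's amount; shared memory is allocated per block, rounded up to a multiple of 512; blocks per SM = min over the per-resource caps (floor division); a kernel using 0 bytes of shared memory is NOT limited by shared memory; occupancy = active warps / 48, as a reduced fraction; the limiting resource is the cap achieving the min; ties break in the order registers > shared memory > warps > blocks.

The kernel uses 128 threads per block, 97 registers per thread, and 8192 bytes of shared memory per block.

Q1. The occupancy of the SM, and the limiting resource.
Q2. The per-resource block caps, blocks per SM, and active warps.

Answer: occupancy 1/3, limited by registers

registers: 4 blocks
shared memory: 8 blocks
warps: 12 blocks
blocks: 8 blocks

Answer: 4 blocks, 16 active warps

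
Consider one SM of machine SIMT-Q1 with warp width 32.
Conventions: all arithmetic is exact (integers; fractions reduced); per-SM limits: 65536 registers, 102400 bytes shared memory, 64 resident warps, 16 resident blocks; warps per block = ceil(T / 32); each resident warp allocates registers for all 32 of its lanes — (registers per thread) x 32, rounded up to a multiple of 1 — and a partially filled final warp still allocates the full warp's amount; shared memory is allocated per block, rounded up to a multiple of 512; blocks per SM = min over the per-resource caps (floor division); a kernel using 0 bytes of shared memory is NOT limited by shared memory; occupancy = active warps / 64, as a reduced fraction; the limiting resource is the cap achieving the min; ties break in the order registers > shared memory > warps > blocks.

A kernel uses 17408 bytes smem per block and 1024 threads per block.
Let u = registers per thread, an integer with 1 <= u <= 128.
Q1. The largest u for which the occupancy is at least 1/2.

Answer: u = 64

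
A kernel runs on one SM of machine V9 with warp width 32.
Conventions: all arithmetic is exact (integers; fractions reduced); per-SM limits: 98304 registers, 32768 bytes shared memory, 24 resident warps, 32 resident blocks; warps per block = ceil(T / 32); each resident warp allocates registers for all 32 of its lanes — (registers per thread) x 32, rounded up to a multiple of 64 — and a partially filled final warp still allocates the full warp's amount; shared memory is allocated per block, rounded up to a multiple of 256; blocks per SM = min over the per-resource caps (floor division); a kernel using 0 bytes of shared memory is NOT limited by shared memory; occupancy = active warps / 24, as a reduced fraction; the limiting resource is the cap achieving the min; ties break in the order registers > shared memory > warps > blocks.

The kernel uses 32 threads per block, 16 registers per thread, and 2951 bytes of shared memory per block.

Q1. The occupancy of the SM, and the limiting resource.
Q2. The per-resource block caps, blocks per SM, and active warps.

Answer: occupancy 5/12, limited by shared memory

registers: 192 blocks
shared memory: 10 blocks
warps: 24 blocks
blocks: 32 blocks

Answer: 10 blocks, 10 active warps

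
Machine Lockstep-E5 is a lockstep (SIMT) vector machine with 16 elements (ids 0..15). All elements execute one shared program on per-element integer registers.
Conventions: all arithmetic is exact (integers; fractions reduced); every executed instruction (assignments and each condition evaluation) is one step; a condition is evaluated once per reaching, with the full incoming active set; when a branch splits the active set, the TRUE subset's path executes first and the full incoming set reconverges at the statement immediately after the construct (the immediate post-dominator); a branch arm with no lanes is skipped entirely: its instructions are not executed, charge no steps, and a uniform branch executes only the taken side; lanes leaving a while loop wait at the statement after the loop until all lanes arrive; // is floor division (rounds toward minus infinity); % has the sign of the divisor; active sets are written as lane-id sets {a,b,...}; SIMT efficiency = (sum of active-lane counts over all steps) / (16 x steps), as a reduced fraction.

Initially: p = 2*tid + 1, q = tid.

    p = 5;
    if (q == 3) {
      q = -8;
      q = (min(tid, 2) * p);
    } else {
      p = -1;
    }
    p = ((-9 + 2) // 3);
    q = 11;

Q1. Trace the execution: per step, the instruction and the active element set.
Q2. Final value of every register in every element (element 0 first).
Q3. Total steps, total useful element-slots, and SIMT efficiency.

step 0: p <- 5                       {0,1,2,3,4,5,6,7,8,9,10,11,12,13,14,15}
step 1: eval (q == 3)                {0,1,2,3,4,5,6,7,8,9,10,11,12,13,14,15}
step 2: q <- -8                      {3}
step 3: q <- (min(tid, 2) * p)       {3}
step 4: p <- -1                      {0,1,2,4,5,6,7,8,9,10,11,12,13,14,15}
step 5: p <- ((-9 + 2) // 3)         {0,1,2,3,4,5,6,7,8,9,10,11,12,13,14,15}
step 6: q <- 11                      {0,1,2,3,4,5,6,7,8,9,10,11,12,13,14,15}

Answer: 7 steps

p: -3,-3,-3,-3,-3,-3,-3,-3,-3,-3,-3,-3,-3,-3,-3,-3
q: 11,11,11,11,11,11,11,11,11,11,11,11,11,11,11,11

steps = 7; useful = 81; efficiency = 81/112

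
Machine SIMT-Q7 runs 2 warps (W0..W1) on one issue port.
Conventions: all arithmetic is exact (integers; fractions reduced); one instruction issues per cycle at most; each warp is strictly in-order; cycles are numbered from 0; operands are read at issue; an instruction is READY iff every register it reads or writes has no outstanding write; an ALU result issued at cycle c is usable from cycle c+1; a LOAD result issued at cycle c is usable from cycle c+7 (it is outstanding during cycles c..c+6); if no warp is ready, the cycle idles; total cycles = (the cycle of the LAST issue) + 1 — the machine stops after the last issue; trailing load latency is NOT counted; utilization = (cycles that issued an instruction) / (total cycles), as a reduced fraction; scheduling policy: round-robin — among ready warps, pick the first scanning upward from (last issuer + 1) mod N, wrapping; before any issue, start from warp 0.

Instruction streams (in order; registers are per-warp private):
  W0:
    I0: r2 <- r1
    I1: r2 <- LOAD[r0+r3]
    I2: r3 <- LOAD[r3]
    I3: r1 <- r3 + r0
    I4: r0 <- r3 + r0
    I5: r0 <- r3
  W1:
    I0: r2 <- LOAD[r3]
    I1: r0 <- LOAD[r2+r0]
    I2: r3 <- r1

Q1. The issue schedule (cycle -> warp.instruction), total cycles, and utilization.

cycle 0: W0.I0
cycle 1: W1.I0
cycle 2: W0.I1
cycle 3: W0.I2
cycle 4: idle
cycle 5: idle
cycle 6: idle
cycle 7: idle
cycle 8: W1.I1
cycle 9: W1.I2
cycle 10: W0.I3
cycle 11: W0.I4
cycle 12: W0.I5

Answer: 13 cycles, utilization 9/13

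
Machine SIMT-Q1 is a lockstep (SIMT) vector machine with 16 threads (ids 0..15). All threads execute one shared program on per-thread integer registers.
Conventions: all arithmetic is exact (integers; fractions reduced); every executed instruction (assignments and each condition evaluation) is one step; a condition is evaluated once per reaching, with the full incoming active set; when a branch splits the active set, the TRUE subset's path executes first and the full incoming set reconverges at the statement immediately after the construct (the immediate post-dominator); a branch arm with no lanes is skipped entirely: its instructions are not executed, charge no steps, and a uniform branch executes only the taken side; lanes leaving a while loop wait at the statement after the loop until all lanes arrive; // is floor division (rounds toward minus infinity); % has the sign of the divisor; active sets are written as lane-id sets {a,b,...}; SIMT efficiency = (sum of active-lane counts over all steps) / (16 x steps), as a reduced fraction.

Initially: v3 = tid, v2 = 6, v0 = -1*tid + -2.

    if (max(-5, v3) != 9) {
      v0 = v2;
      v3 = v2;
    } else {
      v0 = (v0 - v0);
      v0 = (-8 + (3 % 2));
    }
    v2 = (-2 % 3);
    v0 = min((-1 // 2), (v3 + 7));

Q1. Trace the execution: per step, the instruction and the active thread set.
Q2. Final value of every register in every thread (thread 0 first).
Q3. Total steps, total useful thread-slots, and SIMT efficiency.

step 0: eval (max(-5, v3) != 9)      {0,1,2,3,4,5,6,7,8,9,10,11,12,13,14,15}
step 1: v0 <- v2                     {0,1,2,3,4,5,6,7,8,10,11,12,13,14,15}
step 2: v3 <- v2                     {0,1,2,3,4,5,6,7,8,10,11,12,13,14,15}
step 3: v0 <- (v0 - v0)              {9}
step 4: v0 <- (-8 + (3 % 2))         {9}
step 5: v2 <- (-2 % 3)               {0,1,2,3,4,5,6,7,8,9,10,11,12,13,14,15}
step 6: v0 <- min((-1 // 2), (v3 + 7)) {0,1,2,3,4,5,6,7,8,9,10,11,12,13,14,15}

Answer: 7 steps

v3: 6,6,6,6,6,6,6,6,6,9,6,6,6,6,6,6
v2: 1,1,1,1,1,1,1,1,1,1,1,1,1,1,1,1
v0: -1,-1,-1,-1,-1,-1,-1,-1,-1,-1,-1,-1,-1,-1,-1,-1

steps = 7; useful = 80; efficiency = 80/112 = 5/7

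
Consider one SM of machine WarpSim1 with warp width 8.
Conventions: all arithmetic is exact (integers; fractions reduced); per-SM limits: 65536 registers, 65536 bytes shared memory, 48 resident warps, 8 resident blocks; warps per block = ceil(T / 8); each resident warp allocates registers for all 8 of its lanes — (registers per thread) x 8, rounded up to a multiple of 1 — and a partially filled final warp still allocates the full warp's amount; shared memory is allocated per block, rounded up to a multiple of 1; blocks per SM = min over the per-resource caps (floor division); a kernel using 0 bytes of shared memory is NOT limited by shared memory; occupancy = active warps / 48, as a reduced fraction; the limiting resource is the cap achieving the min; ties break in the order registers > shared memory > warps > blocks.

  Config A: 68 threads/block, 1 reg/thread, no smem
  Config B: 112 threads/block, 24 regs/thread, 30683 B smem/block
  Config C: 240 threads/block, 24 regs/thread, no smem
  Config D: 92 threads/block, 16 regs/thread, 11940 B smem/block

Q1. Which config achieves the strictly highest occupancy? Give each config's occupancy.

occupancies: A 15/16, B 7/12, C 5/8, D 1

Answer: D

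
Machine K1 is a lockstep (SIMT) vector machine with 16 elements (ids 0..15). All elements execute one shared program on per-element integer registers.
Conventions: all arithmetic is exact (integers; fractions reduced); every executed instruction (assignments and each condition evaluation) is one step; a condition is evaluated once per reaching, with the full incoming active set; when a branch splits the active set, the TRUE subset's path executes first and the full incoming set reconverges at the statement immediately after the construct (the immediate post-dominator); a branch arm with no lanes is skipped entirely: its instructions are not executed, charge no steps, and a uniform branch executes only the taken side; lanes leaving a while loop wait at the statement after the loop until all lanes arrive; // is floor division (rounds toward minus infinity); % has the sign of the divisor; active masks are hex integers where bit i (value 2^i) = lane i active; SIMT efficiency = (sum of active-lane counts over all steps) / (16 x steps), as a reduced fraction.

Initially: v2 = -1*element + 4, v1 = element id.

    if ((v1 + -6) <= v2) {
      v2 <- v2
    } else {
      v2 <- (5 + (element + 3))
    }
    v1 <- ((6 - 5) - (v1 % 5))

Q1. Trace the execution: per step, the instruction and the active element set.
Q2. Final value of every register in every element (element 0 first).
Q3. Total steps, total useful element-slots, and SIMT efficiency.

step 0: eval ((v1 + -6) <= v2)       0xffff
step 1: v2 <- v2                     0x003f
step 2: v2 <- (5 + (element + 3))    0xffc0
step 3: v1 <- ((6 - 5) - (v1 % 5))   0xffff

Answer: 4 steps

v2: 4,3,2,1,0,-1,14,15,16,17,18,19,20,21,22,23
v1: 1,0,-1,-2,-3,1,0,-1,-2,-3,1,0,-1,-2,-3,1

steps = 4; useful = 48; efficiency = 48/64 = 3/4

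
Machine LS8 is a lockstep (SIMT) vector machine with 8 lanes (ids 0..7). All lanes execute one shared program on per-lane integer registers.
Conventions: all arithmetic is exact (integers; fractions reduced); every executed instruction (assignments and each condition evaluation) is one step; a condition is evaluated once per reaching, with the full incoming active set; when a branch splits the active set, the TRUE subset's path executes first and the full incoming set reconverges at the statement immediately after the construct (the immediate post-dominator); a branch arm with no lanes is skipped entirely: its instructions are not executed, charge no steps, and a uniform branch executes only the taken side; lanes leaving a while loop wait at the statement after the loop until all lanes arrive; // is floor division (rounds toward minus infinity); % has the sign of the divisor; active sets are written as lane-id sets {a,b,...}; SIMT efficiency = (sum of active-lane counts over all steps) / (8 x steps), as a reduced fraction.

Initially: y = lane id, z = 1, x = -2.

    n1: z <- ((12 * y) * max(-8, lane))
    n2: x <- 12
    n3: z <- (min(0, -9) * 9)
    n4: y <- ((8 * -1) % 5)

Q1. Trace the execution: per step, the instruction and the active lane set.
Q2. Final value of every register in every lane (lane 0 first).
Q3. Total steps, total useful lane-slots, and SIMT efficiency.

step 0: z <- ((12 * y) * max(-8, lane)) {0,1,2,3,4,5,6,7}
step 1: x <- 12                      {0,1,2,3,4,5,6,7}
step 2: z <- (min(0, -9) * 9)        {0,1,2,3,4,5,6,7}
step 3: y <- ((8 * -1) % 5)          {0,1,2,3,4,5,6,7}

Answer: 4 steps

y: 2,2,2,2,2,2,2,2
z: -81,-81,-81,-81,-81,-81,-81,-81
x: 12,12,12,12,12,12,12,12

steps = 4; useful = 32; efficiency = 32/32 = 1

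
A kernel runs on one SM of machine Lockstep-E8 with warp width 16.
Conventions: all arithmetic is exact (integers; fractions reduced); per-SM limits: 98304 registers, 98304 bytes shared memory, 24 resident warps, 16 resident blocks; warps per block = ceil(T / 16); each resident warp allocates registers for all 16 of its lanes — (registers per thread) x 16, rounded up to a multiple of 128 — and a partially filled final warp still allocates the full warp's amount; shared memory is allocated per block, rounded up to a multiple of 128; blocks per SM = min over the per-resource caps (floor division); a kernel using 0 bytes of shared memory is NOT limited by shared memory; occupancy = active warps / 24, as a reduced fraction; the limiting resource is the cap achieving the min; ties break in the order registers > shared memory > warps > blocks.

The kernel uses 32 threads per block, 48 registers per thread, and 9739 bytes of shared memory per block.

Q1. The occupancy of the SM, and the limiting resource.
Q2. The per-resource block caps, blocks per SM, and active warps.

Answer: occupancy 3/4, limited by shared memory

registers: 64 blocks
shared memory: 9 blocks
warps: 12 blocks
blocks: 16 blocks

Answer: 9 blocks, 18 active warps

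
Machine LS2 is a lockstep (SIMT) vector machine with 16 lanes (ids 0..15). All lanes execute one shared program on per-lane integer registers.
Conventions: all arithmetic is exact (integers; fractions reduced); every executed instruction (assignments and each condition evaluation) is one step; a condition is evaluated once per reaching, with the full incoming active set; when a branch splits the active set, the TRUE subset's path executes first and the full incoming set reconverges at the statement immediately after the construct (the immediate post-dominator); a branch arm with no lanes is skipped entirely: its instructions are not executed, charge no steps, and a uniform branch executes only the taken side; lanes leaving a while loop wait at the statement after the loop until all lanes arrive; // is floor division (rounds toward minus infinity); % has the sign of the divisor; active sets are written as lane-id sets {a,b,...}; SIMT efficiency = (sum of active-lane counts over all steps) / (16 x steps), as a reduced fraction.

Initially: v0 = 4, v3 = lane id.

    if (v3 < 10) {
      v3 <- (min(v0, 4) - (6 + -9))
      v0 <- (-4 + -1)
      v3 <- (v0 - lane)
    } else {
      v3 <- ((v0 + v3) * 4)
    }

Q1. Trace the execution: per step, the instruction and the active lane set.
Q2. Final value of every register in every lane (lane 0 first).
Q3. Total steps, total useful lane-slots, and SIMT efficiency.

step 0: eval (v3 < 10)               {0,1,2,3,4,5,6,7,8,9,10,11,12,13,14,15}
step 1: v3 <- (min(v0, 4) - (6 + -9)) {0,1,2,3,4,5,6,7,8,9}
step 2: v0 <- (-4 + -1)              {0,1,2,3,4,5,6,7,8,9}
step 3: v3 <- (v0 - lane)            {0,1,2,3,4,5,6,7,8,9}
step 4: v3 <- ((v0 + v3) * 4)        {10,11,12,13,14,15}

Answer: 5 steps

v0: -5,-5,-5,-5,-5,-5,-5,-5,-5,-5,4,4,4,4,4,4
v3: -5,-6,-7,-8,-9,-10,-11,-12,-13,-14,56,60,64,68,72,76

steps = 5; useful = 52; efficiency = 52/80 = 13/20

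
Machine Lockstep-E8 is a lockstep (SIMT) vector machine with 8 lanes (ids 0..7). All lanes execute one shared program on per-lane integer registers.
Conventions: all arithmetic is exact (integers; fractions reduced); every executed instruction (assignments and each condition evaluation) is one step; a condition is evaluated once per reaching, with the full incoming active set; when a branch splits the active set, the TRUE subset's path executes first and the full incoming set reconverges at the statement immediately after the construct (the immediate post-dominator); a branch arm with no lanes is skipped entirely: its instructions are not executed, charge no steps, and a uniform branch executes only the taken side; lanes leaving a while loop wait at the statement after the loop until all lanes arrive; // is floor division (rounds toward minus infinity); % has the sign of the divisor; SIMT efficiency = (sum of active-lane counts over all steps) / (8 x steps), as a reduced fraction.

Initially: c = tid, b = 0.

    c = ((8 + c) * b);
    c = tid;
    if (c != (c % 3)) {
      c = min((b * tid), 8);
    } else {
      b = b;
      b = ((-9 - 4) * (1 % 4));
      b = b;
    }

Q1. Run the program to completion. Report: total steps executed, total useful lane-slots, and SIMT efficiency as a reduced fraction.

Answer: 7 steps, 38 useful, 19/28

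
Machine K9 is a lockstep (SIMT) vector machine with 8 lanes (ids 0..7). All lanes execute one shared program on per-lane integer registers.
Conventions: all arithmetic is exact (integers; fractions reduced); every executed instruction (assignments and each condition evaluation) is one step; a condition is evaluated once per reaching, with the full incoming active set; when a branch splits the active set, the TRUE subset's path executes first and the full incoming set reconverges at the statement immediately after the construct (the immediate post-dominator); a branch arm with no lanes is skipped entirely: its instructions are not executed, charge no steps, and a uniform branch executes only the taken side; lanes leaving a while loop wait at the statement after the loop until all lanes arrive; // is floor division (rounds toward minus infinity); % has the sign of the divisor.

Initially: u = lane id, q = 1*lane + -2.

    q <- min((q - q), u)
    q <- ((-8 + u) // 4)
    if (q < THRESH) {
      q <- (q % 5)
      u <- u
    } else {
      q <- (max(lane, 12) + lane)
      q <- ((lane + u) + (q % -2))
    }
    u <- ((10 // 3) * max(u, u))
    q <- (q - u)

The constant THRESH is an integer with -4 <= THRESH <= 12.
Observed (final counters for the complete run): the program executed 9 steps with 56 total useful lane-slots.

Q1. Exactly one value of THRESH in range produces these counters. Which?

Answer: THRESH = -1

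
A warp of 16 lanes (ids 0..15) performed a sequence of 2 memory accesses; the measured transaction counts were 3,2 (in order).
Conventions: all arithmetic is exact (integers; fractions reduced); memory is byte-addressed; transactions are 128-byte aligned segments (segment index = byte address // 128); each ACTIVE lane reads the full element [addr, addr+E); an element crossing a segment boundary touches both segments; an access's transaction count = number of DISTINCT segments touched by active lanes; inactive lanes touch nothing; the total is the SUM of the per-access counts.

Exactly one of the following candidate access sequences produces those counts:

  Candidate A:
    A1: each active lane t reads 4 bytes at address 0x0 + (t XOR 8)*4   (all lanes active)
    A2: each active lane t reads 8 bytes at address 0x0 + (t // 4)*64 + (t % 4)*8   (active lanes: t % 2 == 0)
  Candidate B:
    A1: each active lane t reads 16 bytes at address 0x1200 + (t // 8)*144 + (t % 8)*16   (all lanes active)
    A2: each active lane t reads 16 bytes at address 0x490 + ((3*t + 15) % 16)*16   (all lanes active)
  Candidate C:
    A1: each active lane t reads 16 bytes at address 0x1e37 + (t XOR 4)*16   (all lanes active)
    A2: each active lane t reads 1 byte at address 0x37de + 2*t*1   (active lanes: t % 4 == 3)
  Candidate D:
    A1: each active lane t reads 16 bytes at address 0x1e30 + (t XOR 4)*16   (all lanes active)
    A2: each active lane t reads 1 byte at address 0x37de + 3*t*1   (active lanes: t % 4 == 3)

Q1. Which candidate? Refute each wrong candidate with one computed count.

A: A1 gives 1 transaction, not 3
B: A2 gives 3 transactions, not 2
C: A2 gives 1 transaction, not 2
D: all counts match (3,2)

Answer: D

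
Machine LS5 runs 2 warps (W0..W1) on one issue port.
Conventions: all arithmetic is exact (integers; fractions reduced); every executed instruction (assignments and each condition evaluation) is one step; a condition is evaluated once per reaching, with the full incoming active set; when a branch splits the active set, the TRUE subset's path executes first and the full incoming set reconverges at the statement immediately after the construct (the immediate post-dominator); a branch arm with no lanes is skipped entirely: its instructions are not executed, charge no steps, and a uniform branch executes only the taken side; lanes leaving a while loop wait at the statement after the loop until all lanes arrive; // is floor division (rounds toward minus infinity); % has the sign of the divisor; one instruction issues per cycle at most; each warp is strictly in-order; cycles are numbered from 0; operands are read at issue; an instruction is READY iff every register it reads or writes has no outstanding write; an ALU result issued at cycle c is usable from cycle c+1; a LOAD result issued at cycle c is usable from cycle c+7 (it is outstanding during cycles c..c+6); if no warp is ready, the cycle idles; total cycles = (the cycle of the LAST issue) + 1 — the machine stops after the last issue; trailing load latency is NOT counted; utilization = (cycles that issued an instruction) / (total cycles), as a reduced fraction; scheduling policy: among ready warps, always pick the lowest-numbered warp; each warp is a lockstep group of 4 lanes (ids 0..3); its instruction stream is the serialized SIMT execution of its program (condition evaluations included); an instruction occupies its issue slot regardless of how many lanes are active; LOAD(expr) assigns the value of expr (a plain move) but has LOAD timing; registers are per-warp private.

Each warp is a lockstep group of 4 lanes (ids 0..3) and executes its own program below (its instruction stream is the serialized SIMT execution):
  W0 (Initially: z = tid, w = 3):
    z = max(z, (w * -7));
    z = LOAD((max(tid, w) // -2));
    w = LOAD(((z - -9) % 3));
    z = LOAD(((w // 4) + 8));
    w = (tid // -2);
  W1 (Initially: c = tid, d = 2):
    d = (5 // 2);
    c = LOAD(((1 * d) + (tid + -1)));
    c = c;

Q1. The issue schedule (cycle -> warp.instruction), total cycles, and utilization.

cycle 0: W0.I0
cycle 1: W0.I1
cycle 2: W1.I0
cycle 3: W1.I1
cycle 4: idle
cycle 5: idle
cycle 6: idle
cycle 7: idle
cycle 8: W0.I2
cycle 9: idle
cycle 10: W1.I2
cycle 11: idle
cycle 12: idle
cycle 13: idle
cycle 14: idle
cycle 15: W0.I3
cycle 16: W0.I4

Answer: 17 cycles, utilization 8/17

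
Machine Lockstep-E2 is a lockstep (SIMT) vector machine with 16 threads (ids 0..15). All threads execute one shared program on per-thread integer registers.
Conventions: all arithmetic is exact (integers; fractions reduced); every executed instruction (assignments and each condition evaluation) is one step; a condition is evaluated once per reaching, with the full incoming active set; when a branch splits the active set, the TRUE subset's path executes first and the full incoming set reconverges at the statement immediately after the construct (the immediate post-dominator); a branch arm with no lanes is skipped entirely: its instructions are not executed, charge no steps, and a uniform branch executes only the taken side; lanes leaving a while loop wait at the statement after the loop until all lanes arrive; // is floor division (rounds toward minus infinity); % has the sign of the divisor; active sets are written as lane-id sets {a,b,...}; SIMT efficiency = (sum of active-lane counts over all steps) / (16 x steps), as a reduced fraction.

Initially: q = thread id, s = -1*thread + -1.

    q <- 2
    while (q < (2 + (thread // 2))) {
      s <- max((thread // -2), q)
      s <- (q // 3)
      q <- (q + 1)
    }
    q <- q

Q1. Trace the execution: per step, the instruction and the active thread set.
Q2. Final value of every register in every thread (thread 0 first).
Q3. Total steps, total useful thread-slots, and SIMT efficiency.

step 0: q <- 2                       {0,1,2,3,4,5,6,7,8,9,10,11,12,13,14,15}
step 1: eval (q < (2 + (thread // 2))) {0,1,2,3,4,5,6,7,8,9,10,11,12,13,14,15}
step 2: s <- max((thread // -2), q)  {2,3,4,5,6,7,8,9,10,11,12,13,14,15}
step 3: s <- (q // 3)                {2,3,4,5,6,7,8,9,10,11,12,13,14,15}
step 4: q <- (q + 1)                 {2,3,4,5,6,7,8,9,10,11,12,13,14,15}
step 5: eval (q < (2 + (thread // 2))) {2,3,4,5,6,7,8,9,10,11,12,13,14,15}
step 6: s <- max((thread // -2), q)  {4,5,6,7,8,9,10,11,12,13,14,15}
step 7: s <- (q // 3)                {4,5,6,7,8,9,10,11,12,13,14,15}
step 8: q <- (q + 1)                 {4,5,6,7,8,9,10,11,12,13,14,15}
step 9: eval (q < (2 + (thread // 2))) {4,5,6,7,8,9,10,11,12,13,14,15}
step 10: s <- max((thread // -2), q)  {6,7,8,9,10,11,12,13,14,15}
step 11: s <- (q // 3)                {6,7,8,9,10,11,12,13,14,15}
step 12: q <- (q + 1)                 {6,7,8,9,10,11,12,13,14,15}
step 13: eval (q < (2 + (thread // 2))) {6,7,8,9,10,11,12,13,14,15}
step 14: s <- max((thread // -2), q)  {8,9,10,11,12,13,14,15}
step 15: s <- (q // 3)                {8,9,10,11,12,13,14,15}
step 16: q <- (q + 1)                 {8,9,10,11,12,13,14,15}
step 17: eval (q < (2 + (thread // 2))) {8,9,10,11,12,13,14,15}
step 18: s <- max((thread // -2), q)  {10,11,12,13,14,15}
step 19: s <- (q // 3)                {10,11,12,13,14,15}
step 20: q <- (q + 1)                 {10,11,12,13,14,15}
step 21: eval (q < (2 + (thread // 2))) {10,11,12,13,14,15}
step 22: s <- max((thread // -2), q)  {12,13,14,15}
step 23: s <- (q // 3)                {12,13,14,15}
step 24: q <- (q + 1)                 {12,13,14,15}
step 25: eval (q < (2 + (thread // 2))) {12,13,14,15}
step 26: s <- max((thread // -2), q)  {14,15}
step 27: s <- (q // 3)                {14,15}
step 28: q <- (q + 1)                 {14,15}
step 29: eval (q < (2 + (thread // 2))) {14,15}
step 30: q <- q                       {0,1,2,3,4,5,6,7,8,9,10,11,12,13,14,15}

Answer: 31 steps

q: 2,2,3,3,4,4,5,5,6,6,7,7,8,8,9,9
s: -1,-2,0,0,1,1,1,1,1,1,2,2,2,2,2,2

steps = 31; useful = 272; efficiency = 272/496 = 17/31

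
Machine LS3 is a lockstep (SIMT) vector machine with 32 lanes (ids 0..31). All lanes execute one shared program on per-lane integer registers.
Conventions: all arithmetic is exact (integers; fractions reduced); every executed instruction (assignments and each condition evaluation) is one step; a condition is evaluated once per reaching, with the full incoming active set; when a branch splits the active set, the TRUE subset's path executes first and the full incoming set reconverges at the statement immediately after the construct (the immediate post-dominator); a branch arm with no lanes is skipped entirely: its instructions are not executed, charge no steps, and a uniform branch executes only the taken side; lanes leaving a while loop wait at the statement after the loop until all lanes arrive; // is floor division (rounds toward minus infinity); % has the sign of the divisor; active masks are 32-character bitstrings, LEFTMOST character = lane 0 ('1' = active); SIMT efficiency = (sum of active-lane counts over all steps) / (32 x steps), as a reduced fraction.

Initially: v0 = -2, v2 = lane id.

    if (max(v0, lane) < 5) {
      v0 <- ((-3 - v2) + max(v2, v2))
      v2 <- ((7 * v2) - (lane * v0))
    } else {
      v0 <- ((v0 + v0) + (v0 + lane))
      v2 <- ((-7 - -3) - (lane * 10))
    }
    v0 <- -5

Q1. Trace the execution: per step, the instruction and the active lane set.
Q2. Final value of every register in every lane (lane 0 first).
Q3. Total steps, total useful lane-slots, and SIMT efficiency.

step 0: eval (max(v0, lane) < 5)     11111111111111111111111111111111
step 1: v0 <- ((-3 - v2) + max(v2, v2)) 11111000000000000000000000000000
step 2: v2 <- ((7 * v2) - (lane * v0)) 11111000000000000000000000000000
step 3: v0 <- ((v0 + v0) + (v0 + lane)) 00000111111111111111111111111111
step 4: v2 <- ((-7 - -3) - (lane * 10)) 00000111111111111111111111111111
step 5: v0 <- -5                     11111111111111111111111111111111

Answer: 6 steps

v0: -5,-5,-5,-5,-5,-5,-5,-5,-5,-5,-5,-5,-5,-5,-5,-5,-5,-5,-5,-5,-5,-5,-5,-5,-5,-5,-5,-5,-5,-5,-5,-5
v2: 0,10,20,30,40,-54,-64,-74,-84,-94,-104,-114,-124,-134,-144,-154,-164,-174,-184,-194,-204,-214,-224,-234,-244,-254,-264,-274,-284,-294,-304,-314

steps = 6; useful = 128; efficiency = 128/192 = 2/3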